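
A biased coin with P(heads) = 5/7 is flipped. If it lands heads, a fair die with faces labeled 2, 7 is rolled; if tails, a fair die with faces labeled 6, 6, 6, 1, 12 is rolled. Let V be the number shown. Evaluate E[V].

349/70

E[V | heads] = (2+7)/2 = 9/2.
E[V | tails] = (6+6+6+1+12)/5 = 31/5.
E[V] = (5/7)·(9/2) + (2/7)·(31/5) = 349/70.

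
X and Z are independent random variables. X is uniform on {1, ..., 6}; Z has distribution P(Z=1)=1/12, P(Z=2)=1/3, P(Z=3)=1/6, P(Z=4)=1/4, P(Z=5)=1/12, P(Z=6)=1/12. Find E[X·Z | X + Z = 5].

P(X + Z = 5) = 5/36.
Summing XZ·P(x,y) over outcomes with X + Z = 5 gives 13/18.
E[X·Z | X + Z = 5] = (13/18) / (5/36) = 26/5.

26/5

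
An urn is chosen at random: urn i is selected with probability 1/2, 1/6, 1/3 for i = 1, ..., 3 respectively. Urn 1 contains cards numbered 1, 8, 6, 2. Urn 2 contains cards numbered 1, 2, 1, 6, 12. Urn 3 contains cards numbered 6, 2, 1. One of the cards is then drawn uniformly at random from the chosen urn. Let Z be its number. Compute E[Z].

E[Z | urn 1] = (1+8+6+2)/4 = 17/4.
E[Z | urn 2] = (1+2+1+6+12)/5 = 22/5.
E[Z | urn 3] = (6+2+1)/3 = 3.
By the law of total expectation,
E[Z] = (1/2)·(17/4) + (1/6)·(22/5) + (1/3)·(3) = 463/120.

463/120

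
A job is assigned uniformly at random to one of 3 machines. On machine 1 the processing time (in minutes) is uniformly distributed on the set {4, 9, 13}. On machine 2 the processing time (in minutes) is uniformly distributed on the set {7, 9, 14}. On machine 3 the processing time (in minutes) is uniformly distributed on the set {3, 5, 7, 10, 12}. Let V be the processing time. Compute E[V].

391/45

E[V | machine 1] = (4+9+13)/3 = 26/3.
E[V | machine 2] = (7+9+14)/3 = 10.
E[V | machine 3] = (3+5+7+10+12)/5 = 37/5.
E[V] = (1/3)·(26/3) + (1/3)·(10) + (1/3)·(37/5) = 391/45.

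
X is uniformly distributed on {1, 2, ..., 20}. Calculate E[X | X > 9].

15

Given X > 9, X is equally likely to be any of {10, 11, 12, 13, 14, 15, 16, 17, 18, 19, 20}.
E[X | X > 9] = (10 + 11 + 12 + 13 + 14 + 15 + 16 + 17 + 18 + 19 + 20) / 11 = 15.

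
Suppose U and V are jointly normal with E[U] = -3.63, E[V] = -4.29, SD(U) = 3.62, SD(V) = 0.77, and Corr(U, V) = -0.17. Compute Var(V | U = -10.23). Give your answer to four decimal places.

For a bivariate normal, Var(V | U=x) = σ_V²(1 − ρ²).
Var(V | U=-10.23) = (0.77)²·(1 − (-0.17)²) = 0.5929·0.9711 = 0.5758.

0.5758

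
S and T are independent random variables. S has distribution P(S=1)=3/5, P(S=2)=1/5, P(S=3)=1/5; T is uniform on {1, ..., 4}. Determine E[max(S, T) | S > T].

8/3

P(S > T) = 3/20.
Summing max(S,T)·P(x,y) over outcomes with S > T gives 2/5.
E[max(S, T) | S > T] = (2/5) / (3/20) = 8/3.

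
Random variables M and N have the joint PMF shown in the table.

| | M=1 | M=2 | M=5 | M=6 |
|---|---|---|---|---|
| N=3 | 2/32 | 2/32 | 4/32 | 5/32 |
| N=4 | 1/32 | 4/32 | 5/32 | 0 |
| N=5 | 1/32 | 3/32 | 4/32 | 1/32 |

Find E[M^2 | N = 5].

P(N = 5) = 9/32.
Summing M^2·P(M=x,N=y) over the conditioning event gives 149/32.
E[M^2 | N = 5] = (149/32) / (9/32) = 149/9.

149/9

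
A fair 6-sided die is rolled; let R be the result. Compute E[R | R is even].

Given R is even, R is equally likely to be any of {2, 4, 6}.
E[R | R is even] = (2 + 4 + 6) / 3 = 4.

4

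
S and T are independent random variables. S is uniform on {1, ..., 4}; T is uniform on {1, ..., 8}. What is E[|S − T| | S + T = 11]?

4

P(S + T = 11) = 1/16.
Summing |S−T|·P(x,y) over outcomes with S + T = 11 gives 1/4.
E[|S − T| | S + T = 11] = (1/4) / (1/16) = 4.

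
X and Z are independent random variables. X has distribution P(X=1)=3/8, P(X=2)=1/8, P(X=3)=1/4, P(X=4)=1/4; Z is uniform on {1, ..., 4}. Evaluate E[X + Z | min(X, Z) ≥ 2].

P(min(X, Z) ≥ 2) = 15/32.
Summing (X+Z)·P(x,y) over outcomes with min(X, Z) ≥ 2 gives 93/32.
E[X + Z | min(X, Z) ≥ 2] = (93/32) / (15/32) = 31/5.

31/5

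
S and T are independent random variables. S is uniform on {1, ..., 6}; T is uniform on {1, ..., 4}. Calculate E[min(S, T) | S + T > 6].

29/10

Outcomes with S + T > 6: (3,4), (4,3), (4,4), (5,2), (5,3), (5,4), (6,1), (6,2), (6,3), (6,4), each with probability 1/24.
E[min(S, T) | S + T > 6] = (3 + 3 + 4 + 2 + 3 + 4 + 1 + 2 + 3 + 4) / 10 = 29/10.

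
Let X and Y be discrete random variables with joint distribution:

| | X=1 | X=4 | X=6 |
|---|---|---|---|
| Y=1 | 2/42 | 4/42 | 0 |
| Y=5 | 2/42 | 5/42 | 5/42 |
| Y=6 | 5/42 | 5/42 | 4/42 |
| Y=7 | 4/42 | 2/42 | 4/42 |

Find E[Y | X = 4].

73/16

P(X = 4) = 8/21.
Summing Y·P(X=x,Y=y) over the conditioning event gives 73/42.
E[Y | X = 4] = (73/42) / (8/21) = 73/16.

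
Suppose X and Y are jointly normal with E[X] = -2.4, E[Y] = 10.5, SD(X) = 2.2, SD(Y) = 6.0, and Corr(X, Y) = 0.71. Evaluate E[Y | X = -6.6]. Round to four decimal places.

2.3673

For a bivariate normal, E[Y | X=x] = μ_Y + ρ·(σ_Y/σ_X)·(x − μ_X).
E[Y | X=-6.6] = 10.5 + (0.71)·(6.0/2.2)·(-6.6 − (-2.4)) = 10.5 + (1.93636)·(-4.2) = 2.3673.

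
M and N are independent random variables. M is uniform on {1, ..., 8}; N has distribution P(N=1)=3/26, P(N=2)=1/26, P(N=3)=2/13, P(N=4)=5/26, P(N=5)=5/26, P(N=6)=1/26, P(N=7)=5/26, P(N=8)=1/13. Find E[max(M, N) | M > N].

P(M > N) = 89/208.
Summing max(M,N)·P(x,y) over outcomes with M > N gives 137/52.
E[max(M, N) | M > N] = (137/52) / (89/208) = 548/89.

548/89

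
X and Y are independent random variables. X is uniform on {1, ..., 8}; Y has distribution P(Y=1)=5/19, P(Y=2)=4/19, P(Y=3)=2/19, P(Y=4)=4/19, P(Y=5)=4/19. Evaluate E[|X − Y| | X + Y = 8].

58/19

P(X + Y = 8) = 1/8.
Summing |X−Y|·P(x,y) over outcomes with X + Y = 8 gives 29/76.
E[|X − Y| | X + Y = 8] = (29/76) / (1/8) = 58/19.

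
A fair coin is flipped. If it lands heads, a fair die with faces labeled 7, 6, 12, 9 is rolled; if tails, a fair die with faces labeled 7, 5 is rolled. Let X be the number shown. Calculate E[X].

E[X | heads] = (7+6+12+9)/4 = 17/2.
E[X | tails] = (7+5)/2 = 6.
By the law of total expectation,
E[X] = (1/2)·(17/2) + (1/2)·(6) = 29/4.

29/4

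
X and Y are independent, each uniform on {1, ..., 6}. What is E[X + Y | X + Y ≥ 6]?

P(X + Y ≥ 6) = 13/18.
Summing (X+Y)·P(x,y) over outcomes with X + Y ≥ 6 gives 53/9.
E[X + Y | X + Y ≥ 6] = (53/9) / (13/18) = 106/13.

106/13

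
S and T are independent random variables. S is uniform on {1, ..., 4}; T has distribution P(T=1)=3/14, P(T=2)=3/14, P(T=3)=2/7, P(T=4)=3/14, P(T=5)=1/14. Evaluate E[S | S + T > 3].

128/47

P(S + T > 3) = 47/56.
Summing S·P(x,y) over outcomes with S + T > 3 gives 16/7.
E[S | S + T > 3] = (16/7) / (47/56) = 128/47.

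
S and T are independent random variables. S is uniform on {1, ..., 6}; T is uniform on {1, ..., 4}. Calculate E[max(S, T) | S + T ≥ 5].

9/2

P(S + T ≥ 5) = 3/4.
Summing max(S,T)·P(x,y) over outcomes with S + T ≥ 5 gives 27/8.
E[max(S, T) | S + T ≥ 5] = (27/8) / (3/4) = 9/2.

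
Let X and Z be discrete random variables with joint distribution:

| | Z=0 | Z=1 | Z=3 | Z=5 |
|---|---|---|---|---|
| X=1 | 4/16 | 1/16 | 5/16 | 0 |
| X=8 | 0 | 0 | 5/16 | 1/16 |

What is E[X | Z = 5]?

P(Z = 5) = 1/16.
Σ X·P over the event = 8·(1/16) = 1/2.
E[X | Z = 5] = (1/2) / (1/16) = 8.

8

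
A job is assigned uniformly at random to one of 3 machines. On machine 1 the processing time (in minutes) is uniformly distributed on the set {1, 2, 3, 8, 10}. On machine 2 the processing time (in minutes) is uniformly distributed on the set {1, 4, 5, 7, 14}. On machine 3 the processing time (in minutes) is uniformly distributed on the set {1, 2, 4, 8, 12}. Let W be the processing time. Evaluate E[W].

82/15

E[W | machine 1] = (1+2+3+8+10)/5 = 24/5.
E[W | machine 2] = (1+4+5+7+14)/5 = 31/5.
E[W | machine 3] = (1+2+4+8+12)/5 = 27/5.
By the law of total expectation,
E[W] = (1/3)·(24/5) + (1/3)·(31/5) + (1/3)·(27/5) = 82/15.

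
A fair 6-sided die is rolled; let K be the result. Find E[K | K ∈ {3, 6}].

9/2

P(K ∈ {3, 6}) = 1/3.
Σ over the event: 3·1/6 + 6·1/6 = 3/2.
E[K | K ∈ {3, 6}] = (3/2) / (1/3) = 9/2.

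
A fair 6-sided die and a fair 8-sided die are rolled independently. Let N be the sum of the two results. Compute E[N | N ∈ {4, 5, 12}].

34/5

P(N ∈ {4, 5, 12}) = 5/24.
Σ over the event: 4·1/16 + 5·1/12 + 12·1/16 = 17/12.
E[N | N ∈ {4, 5, 12}] = (17/12) / (5/24) = 34/5.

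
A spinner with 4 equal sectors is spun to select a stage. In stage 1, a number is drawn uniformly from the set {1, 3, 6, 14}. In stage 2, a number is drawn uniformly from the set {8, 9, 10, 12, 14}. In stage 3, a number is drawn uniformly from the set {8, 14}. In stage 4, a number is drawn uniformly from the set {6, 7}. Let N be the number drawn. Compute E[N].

E[N | stage 1] = (1+3+6+14)/4 = 6.
E[N | stage 2] = (8+9+10+12+14)/5 = 53/5.
E[N | stage 3] = (8+14)/2 = 11.
E[N | stage 4] = (6+7)/2 = 13/2.
By the law of total expectation,
E[N] = (1/4)·(6) + (1/4)·(53/5) + (1/4)·(11) + (1/4)·(13/2) = 341/40.

341/40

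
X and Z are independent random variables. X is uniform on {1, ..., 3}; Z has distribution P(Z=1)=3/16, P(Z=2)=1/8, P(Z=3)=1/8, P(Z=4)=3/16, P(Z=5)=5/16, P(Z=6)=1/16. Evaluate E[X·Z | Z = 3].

6

P(Z = 3) = 1/8.
Summing XZ·P(x,y) over outcomes with Z = 3 gives 3/4.
E[X·Z | Z = 3] = (3/4) / (1/8) = 6.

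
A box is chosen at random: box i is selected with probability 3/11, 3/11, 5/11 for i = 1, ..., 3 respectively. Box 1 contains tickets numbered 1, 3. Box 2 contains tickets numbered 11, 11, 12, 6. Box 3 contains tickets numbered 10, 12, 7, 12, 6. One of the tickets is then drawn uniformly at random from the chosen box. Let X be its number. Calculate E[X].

83/11

E[X | box 1] = (1+3)/2 = 2.
E[X | box 2] = (11+11+12+6)/4 = 10.
E[X | box 3] = (10+12+7+12+6)/5 = 47/5.
E[X] = (3/11)·(2) + (3/11)·(10) + (5/11)·(47/5) = 83/11.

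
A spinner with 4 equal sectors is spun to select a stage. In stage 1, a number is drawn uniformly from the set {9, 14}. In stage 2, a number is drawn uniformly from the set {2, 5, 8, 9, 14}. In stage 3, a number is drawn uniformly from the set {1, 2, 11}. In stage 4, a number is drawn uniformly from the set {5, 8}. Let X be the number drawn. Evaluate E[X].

E[X | stage 1] = (9+14)/2 = 23/2.
E[X | stage 2] = (2+5+8+9+14)/5 = 38/5.
E[X | stage 3] = (1+2+11)/3 = 14/3.
E[X | stage 4] = (5+8)/2 = 13/2.
E[X] = (1/4)·(23/2) + (1/4)·(38/5) + (1/4)·(14/3) + (1/4)·(13/2) = 227/30.

227/30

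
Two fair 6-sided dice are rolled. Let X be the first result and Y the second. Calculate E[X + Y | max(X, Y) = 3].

Outcomes with max(X, Y) = 3: (1,3), (2,3), (3,1), (3,2), (3,3), each with probability 1/36.
E[X + Y | max(X, Y) = 3] = (4 + 5 + 4 + 5 + 6) / 5 = 24/5.

24/5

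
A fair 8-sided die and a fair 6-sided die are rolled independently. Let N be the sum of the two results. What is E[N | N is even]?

P(N is even) = 1/2.
Σ over the event: 2·1/48 + 4·1/16 + 6·5/48 + 8·1/8 + 10·5/48 + 12·1/16 + 14·1/48 = 4.
E[N | N is even] = (4) / (1/2) = 8.

8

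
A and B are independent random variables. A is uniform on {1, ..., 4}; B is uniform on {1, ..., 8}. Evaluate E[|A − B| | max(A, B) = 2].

P(max(A, B) = 2) = 3/32.
Summing |A−B|·P(x,y) over outcomes with max(A, B) = 2 gives 1/16.
E[|A − B| | max(A, B) = 2] = (1/16) / (3/32) = 2/3.

2/3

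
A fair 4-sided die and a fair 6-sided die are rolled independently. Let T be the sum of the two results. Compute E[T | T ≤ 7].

P(T ≤ 7) = 3/4.
Σ over the event: 2·1/24 + 3·1/12 + 4·1/8 + 5·1/6 + 6·1/6 + 7·1/6 = 23/6.
E[T | T ≤ 7] = (23/6) / (3/4) = 46/9.

46/9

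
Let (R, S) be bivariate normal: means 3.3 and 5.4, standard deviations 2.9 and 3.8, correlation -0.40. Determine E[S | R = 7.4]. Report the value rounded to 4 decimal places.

E[S | R=x] = μ_S + ρ(σ_S/σ_R)(x − μ_R) for jointly normal variables.
E[S | R=7.4] = 5.4 + (-0.40)·(3.8/2.9)·(7.4 − (3.3)) = 5.4 + (-0.52414)·(4.1) = 3.2510.

3.2510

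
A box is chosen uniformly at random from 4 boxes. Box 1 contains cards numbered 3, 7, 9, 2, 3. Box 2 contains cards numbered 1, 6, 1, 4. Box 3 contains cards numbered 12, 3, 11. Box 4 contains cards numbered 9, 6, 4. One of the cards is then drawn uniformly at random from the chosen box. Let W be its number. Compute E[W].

57/10

E[W | box 1] = (3+7+9+2+3)/5 = 24/5.
E[W | box 2] = (1+6+1+4)/4 = 3.
E[W | box 3] = (12+3+11)/3 = 26/3.
E[W | box 4] = (9+6+4)/3 = 19/3.
E[W] = (1/4)·(24/5) + (1/4)·(3) + (1/4)·(26/3) + (1/4)·(19/3) = 57/10.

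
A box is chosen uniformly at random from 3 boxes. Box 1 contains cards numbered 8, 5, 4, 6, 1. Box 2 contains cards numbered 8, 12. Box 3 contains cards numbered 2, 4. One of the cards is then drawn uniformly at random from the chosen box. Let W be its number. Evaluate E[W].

89/15

E[W | box 1] = (8+5+4+6+1)/5 = 24/5.
E[W | box 2] = (8+12)/2 = 10.
E[W | box 3] = (2+4)/2 = 3.
By the law of total expectation,
E[W] = (1/3)·(24/5) + (1/3)·(10) + (1/3)·(3) = 89/15.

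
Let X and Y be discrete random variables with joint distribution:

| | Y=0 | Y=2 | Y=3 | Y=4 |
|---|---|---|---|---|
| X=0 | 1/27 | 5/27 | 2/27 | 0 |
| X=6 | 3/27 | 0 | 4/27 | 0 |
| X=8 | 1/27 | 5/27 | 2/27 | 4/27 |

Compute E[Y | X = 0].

P(X = 0) = 8/27.
Σ Y·P over the event = 0·(1/27) + 2·(5/27) + 3·(2/27) = 16/27.
E[Y | X = 0] = (16/27) / (8/27) = 2.

2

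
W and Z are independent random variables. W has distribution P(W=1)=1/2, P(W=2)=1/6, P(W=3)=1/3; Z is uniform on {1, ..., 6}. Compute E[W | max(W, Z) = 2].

7/5

P(max(W, Z) = 2) = 5/36.
Summing W·P(x,y) over outcomes with max(W, Z) = 2 gives 7/36.
E[W | max(W, Z) = 2] = (7/36) / (5/36) = 7/5.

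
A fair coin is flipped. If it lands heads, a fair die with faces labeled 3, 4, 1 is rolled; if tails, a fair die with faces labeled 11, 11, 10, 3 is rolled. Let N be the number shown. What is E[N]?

E[N | heads] = (3+4+1)/3 = 8/3.
E[N | tails] = (11+11+10+3)/4 = 35/4.
E[N] = (1/2)·(8/3) + (1/2)·(35/4) = 137/24.

137/24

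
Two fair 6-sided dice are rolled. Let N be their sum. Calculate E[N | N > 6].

26/3

P(N > 6) = 7/12.
Σ over the event: 7·1/6 + 8·5/36 + 9·1/9 + 10·1/12 + 11·1/18 + 12·1/36 = 91/18.
E[N | N > 6] = (91/18) / (7/12) = 26/3.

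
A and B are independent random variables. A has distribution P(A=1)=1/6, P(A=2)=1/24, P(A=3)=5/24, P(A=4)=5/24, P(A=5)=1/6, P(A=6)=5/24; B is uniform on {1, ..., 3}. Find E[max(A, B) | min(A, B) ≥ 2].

P(min(A, B) ≥ 2) = 5/9.
Summing max(A,B)·P(x,y) over outcomes with min(A, B) ≥ 2 gives 175/72.
E[max(A, B) | min(A, B) ≥ 2] = (175/72) / (5/9) = 35/8.

35/8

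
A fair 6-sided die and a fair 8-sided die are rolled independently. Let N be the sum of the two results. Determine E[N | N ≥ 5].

26/3

P(N ≥ 5) = 7/8.
E[N | N ≥ 5] = (91/12) / (7/8) = 26/3.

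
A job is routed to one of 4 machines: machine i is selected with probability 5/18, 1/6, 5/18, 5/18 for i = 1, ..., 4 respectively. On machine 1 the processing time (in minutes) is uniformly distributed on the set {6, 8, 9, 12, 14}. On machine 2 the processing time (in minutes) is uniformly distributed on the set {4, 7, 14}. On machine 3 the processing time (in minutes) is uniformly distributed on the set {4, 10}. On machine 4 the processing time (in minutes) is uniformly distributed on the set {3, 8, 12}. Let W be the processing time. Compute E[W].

E[W | machine 1] = (6+8+9+12+14)/5 = 49/5.
E[W | machine 2] = (4+7+14)/3 = 25/3.
E[W | machine 3] = (4+10)/2 = 7.
E[W | machine 4] = (3+8+12)/3 = 23/3.
E[W] = (5/18)·(49/5) + (1/6)·(25/3) + (5/18)·(7) + (5/18)·(23/3) = 221/27.

221/27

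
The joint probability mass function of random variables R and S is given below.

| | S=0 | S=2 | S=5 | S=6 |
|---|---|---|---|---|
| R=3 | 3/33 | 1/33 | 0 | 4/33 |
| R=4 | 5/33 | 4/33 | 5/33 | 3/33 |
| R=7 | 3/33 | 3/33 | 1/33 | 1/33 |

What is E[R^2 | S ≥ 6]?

P(S ≥ 6) = 8/33.
Σ R^2·P over the event = 9·(4/33) + 16·(3/33) + 49·(1/33) = 133/33.
E[R^2 | S ≥ 6] = (133/33) / (8/33) = 133/8.

133/8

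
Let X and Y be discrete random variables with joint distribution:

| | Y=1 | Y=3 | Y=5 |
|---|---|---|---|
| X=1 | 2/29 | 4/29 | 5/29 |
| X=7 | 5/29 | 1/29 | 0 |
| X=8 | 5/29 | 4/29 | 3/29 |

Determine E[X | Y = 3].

P(Y = 3) = 9/29.
Summing X·P(X=x,Y=y) over the conditioning event gives 43/29.
E[X | Y = 3] = (43/29) / (9/29) = 43/9.

43/9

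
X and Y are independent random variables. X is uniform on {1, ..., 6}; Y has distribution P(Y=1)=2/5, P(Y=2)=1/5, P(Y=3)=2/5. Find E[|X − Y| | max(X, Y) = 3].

11/9

P(max(X, Y) = 3) = 3/10.
Summing |X−Y|·P(x,y) over outcomes with max(X, Y) = 3 gives 11/30.
E[|X − Y| | max(X, Y) = 3] = (11/30) / (3/10) = 11/9.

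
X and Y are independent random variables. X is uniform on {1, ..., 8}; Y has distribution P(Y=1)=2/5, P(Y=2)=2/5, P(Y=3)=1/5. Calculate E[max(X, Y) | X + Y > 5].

145/24

P(X + Y > 5) = 3/5.
Summing max(X,Y)·P(x,y) over outcomes with X + Y > 5 gives 29/8.
E[max(X, Y) | X + Y > 5] = (29/8) / (3/5) = 145/24.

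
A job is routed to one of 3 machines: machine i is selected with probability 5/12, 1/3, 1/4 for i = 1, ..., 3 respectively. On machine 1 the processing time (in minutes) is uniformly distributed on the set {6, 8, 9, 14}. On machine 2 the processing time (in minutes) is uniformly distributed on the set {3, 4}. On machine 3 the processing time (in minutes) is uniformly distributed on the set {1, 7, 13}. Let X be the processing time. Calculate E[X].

E[X | machine 1] = (6+8+9+14)/4 = 37/4.
E[X | machine 2] = (3+4)/2 = 7/2.
E[X | machine 3] = (1+7+13)/3 = 7.
E[X] = (5/12)·(37/4) + (1/3)·(7/2) + (1/4)·(7) = 325/48.

325/48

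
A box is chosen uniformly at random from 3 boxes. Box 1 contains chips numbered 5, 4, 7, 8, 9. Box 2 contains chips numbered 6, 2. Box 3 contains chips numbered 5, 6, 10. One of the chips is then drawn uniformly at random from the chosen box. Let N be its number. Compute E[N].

E[N | box 1] = (5+4+7+8+9)/5 = 33/5.
E[N | box 2] = (6+2)/2 = 4.
E[N | box 3] = (5+6+10)/3 = 7.
By the law of total expectation,
E[N] = (1/3)·(33/5) + (1/3)·(4) + (1/3)·(7) = 88/15.

88/15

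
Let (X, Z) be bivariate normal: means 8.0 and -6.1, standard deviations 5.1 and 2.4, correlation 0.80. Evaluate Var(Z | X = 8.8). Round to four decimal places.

2.0736

Var(Z | X=x) = (1 − ρ²)·σ_Z².
Var(Z | X=8.8) = (2.4)²·(1 − (0.80)²) = 5.76·0.36 = 2.0736.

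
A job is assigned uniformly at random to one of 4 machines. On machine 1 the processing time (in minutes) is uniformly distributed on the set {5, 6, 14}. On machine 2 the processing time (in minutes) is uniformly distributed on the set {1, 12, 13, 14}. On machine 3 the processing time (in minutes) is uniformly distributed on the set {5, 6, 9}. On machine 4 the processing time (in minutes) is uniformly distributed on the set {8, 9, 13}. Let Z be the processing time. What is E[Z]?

E[Z | machine 1] = (5+6+14)/3 = 25/3.
E[Z | machine 2] = (1+12+13+14)/4 = 10.
E[Z | machine 3] = (5+6+9)/3 = 20/3.
E[Z | machine 4] = (8+9+13)/3 = 10.
E[Z] = (1/4)·(25/3) + (1/4)·(10) + (1/4)·(20/3) + (1/4)·(10) = 35/4.

35/4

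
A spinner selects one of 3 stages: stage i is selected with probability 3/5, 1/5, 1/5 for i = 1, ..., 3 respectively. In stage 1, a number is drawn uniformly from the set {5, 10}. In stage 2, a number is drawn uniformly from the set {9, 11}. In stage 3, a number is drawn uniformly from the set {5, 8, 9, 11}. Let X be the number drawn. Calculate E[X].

163/20

E[X | stage 1] = (5+10)/2 = 15/2.
E[X | stage 2] = (9+11)/2 = 10.
E[X | stage 3] = (5+8+9+11)/4 = 33/4.
By the law of total expectation,
E[X] = (3/5)·(15/2) + (1/5)·(10) + (1/5)·(33/4) = 163/20.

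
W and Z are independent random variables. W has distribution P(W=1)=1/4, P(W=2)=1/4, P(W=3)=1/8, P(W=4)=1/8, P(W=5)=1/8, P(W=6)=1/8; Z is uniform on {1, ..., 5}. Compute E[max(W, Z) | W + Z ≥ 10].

17/3

P(W + Z ≥ 10) = 3/40.
Summing max(W,Z)·P(x,y) over outcomes with W + Z ≥ 10 gives 17/40.
E[max(W, Z) | W + Z ≥ 10] = (17/40) / (3/40) = 17/3.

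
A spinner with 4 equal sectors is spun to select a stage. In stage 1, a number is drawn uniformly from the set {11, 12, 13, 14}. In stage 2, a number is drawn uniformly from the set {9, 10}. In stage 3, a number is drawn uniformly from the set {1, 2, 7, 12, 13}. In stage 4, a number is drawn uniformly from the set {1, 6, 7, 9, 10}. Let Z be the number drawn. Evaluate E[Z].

89/10

E[Z | stage 1] = (11+12+13+14)/4 = 25/2.
E[Z | stage 2] = (9+10)/2 = 19/2.
E[Z | stage 3] = (1+2+7+12+13)/5 = 7.
E[Z | stage 4] = (1+6+7+9+10)/5 = 33/5.
By the law of total expectation,
E[Z] = (1/4)·(25/2) + (1/4)·(19/2) + (1/4)·(7) + (1/4)·(33/5) = 89/10.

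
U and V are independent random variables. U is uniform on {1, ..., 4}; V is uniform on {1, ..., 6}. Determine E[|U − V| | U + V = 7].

P(U + V = 7) = 1/6.
Summing |U−V|·P(x,y) over outcomes with U + V = 7 gives 5/12.
E[|U − V| | U + V = 7] = (5/12) / (1/6) = 5/2.

5/2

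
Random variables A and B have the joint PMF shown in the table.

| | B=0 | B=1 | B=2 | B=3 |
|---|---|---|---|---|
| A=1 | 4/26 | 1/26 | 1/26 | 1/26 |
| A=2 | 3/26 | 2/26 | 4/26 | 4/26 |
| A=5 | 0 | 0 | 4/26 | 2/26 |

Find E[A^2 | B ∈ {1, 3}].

P(B ∈ {1, 3}) = 5/13.
Σ A^2·P over the event = 1·(1/26) + 1·(1/26) + 4·(2/26) + 4·(4/26) + 25·(2/26) = 38/13.
E[A^2 | B ∈ {1, 3}] = (38/13) / (5/13) = 38/5.

38/5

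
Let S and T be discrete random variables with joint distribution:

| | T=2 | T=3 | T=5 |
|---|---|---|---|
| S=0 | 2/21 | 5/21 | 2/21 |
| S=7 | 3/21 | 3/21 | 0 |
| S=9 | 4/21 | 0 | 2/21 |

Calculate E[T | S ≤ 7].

P(S ≤ 7) = 5/7.
Σ T·P over the event = 2·(2/21) + 3·(5/21) + 5·(2/21) + 2·(3/21) + 3·(3/21) = 44/21.
E[T | S ≤ 7] = (44/21) / (5/7) = 44/15.

44/15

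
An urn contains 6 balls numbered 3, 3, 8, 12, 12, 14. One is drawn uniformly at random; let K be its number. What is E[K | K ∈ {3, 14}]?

20/3

P(K ∈ {3, 14}) = 1/2.
Σ over the event: 3·1/3 + 14·1/6 = 10/3.
E[K | K ∈ {3, 14}] = (10/3) / (1/2) = 20/3.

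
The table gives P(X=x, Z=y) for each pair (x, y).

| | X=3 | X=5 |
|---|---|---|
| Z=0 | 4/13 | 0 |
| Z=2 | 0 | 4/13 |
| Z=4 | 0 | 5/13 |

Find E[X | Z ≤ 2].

4

P(Z ≤ 2) = 8/13.
Σ X·P over the event = 3·(4/13) + 5·(4/13) = 32/13.
E[X | Z ≤ 2] = (32/13) / (8/13) = 4.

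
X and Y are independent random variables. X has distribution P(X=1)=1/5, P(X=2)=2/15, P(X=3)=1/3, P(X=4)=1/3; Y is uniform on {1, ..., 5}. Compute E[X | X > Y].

P(X > Y) = 9/25.
Summing X·P(x,y) over outcomes with X > Y gives 94/75.
E[X | X > Y] = (94/75) / (9/25) = 94/27.

94/27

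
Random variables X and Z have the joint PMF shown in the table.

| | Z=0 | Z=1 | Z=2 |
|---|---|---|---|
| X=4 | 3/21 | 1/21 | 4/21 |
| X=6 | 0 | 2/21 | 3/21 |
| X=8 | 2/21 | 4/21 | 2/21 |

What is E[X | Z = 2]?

P(Z = 2) = 3/7.
Σ X·P over the event = 4·(4/21) + 6·(3/21) + 8·(2/21) = 50/21.
E[X | Z = 2] = (50/21) / (3/7) = 50/9.

50/9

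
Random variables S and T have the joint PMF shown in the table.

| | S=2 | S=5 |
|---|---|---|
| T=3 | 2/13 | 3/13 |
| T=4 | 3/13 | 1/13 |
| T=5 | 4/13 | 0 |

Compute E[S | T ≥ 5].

2

P(T ≥ 5) = 4/13.
Σ S·P over the event = 2·(4/13) = 8/13.
E[S | T ≥ 5] = (8/13) / (4/13) = 2.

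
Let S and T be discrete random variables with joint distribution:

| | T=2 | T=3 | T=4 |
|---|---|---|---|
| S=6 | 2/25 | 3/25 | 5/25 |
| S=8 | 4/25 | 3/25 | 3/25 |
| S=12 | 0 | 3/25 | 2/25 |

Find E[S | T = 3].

26/3

P(T = 3) = 9/25.
Σ S·P over the event = 6·(3/25) + 8·(3/25) + 12·(3/25) = 78/25.
E[S | T = 3] = (78/25) / (9/25) = 26/3.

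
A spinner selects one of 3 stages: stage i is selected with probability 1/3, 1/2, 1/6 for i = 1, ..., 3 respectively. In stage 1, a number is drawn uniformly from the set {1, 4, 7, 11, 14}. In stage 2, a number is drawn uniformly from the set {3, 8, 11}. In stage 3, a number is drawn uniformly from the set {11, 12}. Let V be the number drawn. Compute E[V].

161/20

E[V | stage 1] = (1+4+7+11+14)/5 = 37/5.
E[V | stage 2] = (3+8+11)/3 = 22/3.
E[V | stage 3] = (11+12)/2 = 23/2.
By the law of total expectation,
E[V] = (1/3)·(37/5) + (1/2)·(22/3) + (1/6)·(23/2) = 161/20.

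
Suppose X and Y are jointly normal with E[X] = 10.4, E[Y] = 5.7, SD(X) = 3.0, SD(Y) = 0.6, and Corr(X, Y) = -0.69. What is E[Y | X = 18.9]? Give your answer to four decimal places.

E[Y | X=x] = μ_Y + ρ(σ_Y/σ_X)(x − μ_X) for jointly normal variables.
E[Y | X=18.9] = 5.7 + (-0.69)·(0.6/3.0)·(18.9 − (10.4)) = 5.7 + (-0.138)·(8.5) = 4.5270.

4.5270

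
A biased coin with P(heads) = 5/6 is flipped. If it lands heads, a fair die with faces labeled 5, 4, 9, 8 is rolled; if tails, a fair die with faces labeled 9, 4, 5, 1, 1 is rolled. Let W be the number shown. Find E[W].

E[W | heads] = (5+4+9+8)/4 = 13/2.
E[W | tails] = (9+4+5+1+1)/5 = 4.
E[W] = (5/6)·(13/2) + (1/6)·(4) = 73/12.

73/12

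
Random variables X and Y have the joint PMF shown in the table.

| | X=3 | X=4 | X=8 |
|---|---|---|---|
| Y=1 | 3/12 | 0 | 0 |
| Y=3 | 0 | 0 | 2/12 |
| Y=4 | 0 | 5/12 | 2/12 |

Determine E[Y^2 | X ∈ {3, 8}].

P(X ∈ {3, 8}) = 7/12.
Σ Y^2·P over the event = 1·(3/12) + 9·(2/12) + 16·(2/12) = 53/12.
E[Y^2 | X ∈ {3, 8}] = (53/12) / (7/12) = 53/7.

53/7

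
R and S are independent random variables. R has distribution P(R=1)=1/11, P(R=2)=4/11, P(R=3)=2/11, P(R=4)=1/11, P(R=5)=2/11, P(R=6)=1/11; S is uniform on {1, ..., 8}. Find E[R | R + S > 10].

P(R + S > 10) = 7/44.
Summing R·P(x,y) over outcomes with R + S > 10 gives 17/22.
E[R | R + S > 10] = (17/22) / (7/44) = 34/7.

34/7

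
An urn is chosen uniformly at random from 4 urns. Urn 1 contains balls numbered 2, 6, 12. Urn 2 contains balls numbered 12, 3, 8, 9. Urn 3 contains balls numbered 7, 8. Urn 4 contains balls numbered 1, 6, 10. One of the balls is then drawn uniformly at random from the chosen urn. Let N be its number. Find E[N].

E[N | urn 1] = (2+6+12)/3 = 20/3.
E[N | urn 2] = (12+3+8+9)/4 = 8.
E[N | urn 3] = (7+8)/2 = 15/2.
E[N | urn 4] = (1+6+10)/3 = 17/3.
E[N] = (1/4)·(20/3) + (1/4)·(8) + (1/4)·(15/2) + (1/4)·(17/3) = 167/24.

167/24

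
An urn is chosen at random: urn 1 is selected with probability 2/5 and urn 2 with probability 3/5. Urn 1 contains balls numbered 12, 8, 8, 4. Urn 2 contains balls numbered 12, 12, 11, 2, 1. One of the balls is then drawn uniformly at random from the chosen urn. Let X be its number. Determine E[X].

194/25

E[X | urn 1] = (12+8+8+4)/4 = 8.
E[X | urn 2] = (12+12+11+2+1)/5 = 38/5.
By the law of total expectation,
E[X] = (2/5)·(8) + (3/5)·(38/5) = 194/25.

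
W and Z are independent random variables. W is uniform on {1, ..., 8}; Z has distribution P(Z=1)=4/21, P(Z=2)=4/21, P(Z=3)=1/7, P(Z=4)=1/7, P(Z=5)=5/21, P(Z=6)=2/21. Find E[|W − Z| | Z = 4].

2

P(Z = 4) = 1/7.
Summing |W−Z|·P(x,y) over outcomes with Z = 4 gives 2/7.
E[|W − Z| | Z = 4] = (2/7) / (1/7) = 2.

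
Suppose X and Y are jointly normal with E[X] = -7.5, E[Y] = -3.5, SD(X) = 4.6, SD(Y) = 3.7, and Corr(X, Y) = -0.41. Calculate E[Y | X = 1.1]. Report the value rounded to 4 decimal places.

-6.3361

E[Y | X=x] = μ_Y + ρ(σ_Y/σ_X)(x − μ_X) for jointly normal variables.
E[Y | X=1.1] = -3.5 + (-0.41)·(3.7/4.6)·(1.1 − (-7.5)) = -3.5 + (-0.32978)·(8.6) = -6.3361.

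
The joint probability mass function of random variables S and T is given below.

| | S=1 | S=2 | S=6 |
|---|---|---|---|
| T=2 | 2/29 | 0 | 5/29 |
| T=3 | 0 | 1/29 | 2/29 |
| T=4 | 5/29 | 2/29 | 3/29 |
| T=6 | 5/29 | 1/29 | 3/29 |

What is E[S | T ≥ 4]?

52/19

P(T ≥ 4) = 19/29.
Σ S·P over the event = 1·(5/29) + 1·(5/29) + 2·(2/29) + 2·(1/29) + 6·(3/29) + 6·(3/29) = 52/29.
E[S | T ≥ 4] = (52/29) / (19/29) = 52/19.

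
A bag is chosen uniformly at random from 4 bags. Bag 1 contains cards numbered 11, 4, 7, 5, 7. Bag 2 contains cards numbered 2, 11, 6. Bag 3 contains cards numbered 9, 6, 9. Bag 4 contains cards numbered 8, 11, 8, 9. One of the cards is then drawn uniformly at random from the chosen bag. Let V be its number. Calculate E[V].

113/15

E[V | bag 1] = (11+4+7+5+7)/5 = 34/5.
E[V | bag 2] = (2+11+6)/3 = 19/3.
E[V | bag 3] = (9+6+9)/3 = 8.
E[V | bag 4] = (8+11+8+9)/4 = 9.
E[V] = (1/4)·(34/5) + (1/4)·(19/3) + (1/4)·(8) + (1/4)·(9) = 113/15.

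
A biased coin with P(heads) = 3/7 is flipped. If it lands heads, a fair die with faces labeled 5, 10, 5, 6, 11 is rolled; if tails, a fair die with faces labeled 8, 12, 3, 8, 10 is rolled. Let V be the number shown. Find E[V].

E[V | heads] = (5+10+5+6+11)/5 = 37/5.
E[V | tails] = (8+12+3+8+10)/5 = 41/5.
E[V] = (3/7)·(37/5) + (4/7)·(41/5) = 55/7.

55/7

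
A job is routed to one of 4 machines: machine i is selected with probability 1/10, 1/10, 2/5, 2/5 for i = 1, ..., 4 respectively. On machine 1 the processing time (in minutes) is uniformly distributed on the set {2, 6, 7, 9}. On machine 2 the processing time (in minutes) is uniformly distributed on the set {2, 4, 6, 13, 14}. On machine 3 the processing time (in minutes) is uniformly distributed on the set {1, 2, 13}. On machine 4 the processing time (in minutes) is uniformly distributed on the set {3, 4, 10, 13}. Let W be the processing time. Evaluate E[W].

E[W | machine 1] = (2+6+7+9)/4 = 6.
E[W | machine 2] = (2+4+6+13+14)/5 = 39/5.
E[W | machine 3] = (1+2+13)/3 = 16/3.
E[W | machine 4] = (3+4+10+13)/4 = 15/2.
By the law of total expectation,
E[W] = (1/10)·(6) + (1/10)·(39/5) + (2/5)·(16/3) + (2/5)·(15/2) = 977/150.

977/150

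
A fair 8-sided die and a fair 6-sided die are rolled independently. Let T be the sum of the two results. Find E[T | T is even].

8

P(T is even) = 1/2.
Σ over the event: 2·1/48 + 4·1/16 + 6·5/48 + 8·1/8 + 10·5/48 + 12·1/16 + 14·1/48 = 4.
E[T | T is even] = (4) / (1/2) = 8.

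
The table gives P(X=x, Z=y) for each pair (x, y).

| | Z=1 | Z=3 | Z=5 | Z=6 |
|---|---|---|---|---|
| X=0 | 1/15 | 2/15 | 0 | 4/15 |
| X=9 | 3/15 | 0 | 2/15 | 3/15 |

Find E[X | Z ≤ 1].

27/4

P(Z ≤ 1) = 4/15.
Σ X·P over the event = 0·(1/15) + 9·(3/15) = 9/5.
E[X | Z ≤ 1] = (9/5) / (4/15) = 27/4.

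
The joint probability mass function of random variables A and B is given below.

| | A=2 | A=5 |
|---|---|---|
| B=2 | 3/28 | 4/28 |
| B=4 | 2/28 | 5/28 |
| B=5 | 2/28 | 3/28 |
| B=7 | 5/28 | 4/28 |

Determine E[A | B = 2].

P(B = 2) = 1/4.
Σ A·P over the event = 2·(3/28) + 5·(4/28) = 13/14.
E[A | B = 2] = (13/14) / (1/4) = 26/7.

26/7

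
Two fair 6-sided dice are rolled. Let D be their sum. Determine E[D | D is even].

7

P(D is even) = 1/2.
Σ over the event: 2·1/36 + 4·1/12 + 6·5/36 + 8·5/36 + 10·1/12 + 12·1/36 = 7/2.
E[D | D is even] = (7/2) / (1/2) = 7.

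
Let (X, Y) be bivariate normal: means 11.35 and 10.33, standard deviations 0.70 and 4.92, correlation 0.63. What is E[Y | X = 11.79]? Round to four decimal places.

12.2783

E[Y | X=x] = μ_Y + ρ(σ_Y/σ_X)(x − μ_X) for jointly normal variables.
E[Y | X=11.79] = 10.33 + (0.63)·(4.92/0.70)·(11.79 − (11.35)) = 10.33 + (4.428)·(0.44) = 12.2783.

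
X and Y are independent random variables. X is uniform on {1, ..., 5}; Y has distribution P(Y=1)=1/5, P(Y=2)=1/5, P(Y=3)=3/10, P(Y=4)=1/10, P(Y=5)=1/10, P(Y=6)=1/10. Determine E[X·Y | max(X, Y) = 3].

P(max(X, Y) = 3) = 13/50.
Summing XY·P(x,y) over outcomes with max(X, Y) = 3 gives 36/25.
E[X·Y | max(X, Y) = 3] = (36/25) / (13/50) = 72/13.

72/13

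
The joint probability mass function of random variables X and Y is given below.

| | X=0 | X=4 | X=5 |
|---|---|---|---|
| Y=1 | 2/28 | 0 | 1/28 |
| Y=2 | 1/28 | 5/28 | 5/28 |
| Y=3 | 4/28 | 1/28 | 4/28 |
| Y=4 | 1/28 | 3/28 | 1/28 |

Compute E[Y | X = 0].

5/2

P(X = 0) = 2/7.
Σ Y·P over the event = 1·(2/28) + 2·(1/28) + 3·(4/28) + 4·(1/28) = 5/7.
E[Y | X = 0] = (5/7) / (2/7) = 5/2.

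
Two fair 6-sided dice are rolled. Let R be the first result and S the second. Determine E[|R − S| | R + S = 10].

Outcomes with R + S = 10: (4,6), (5,5), (6,4), each with probability 1/36.
E[|R − S| | R + S = 10] = (2 + 0 + 2) / 3 = 4/3.

4/3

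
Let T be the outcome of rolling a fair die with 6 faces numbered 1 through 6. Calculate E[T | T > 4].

11/2

Given T > 4, T is equally likely to be any of {5, 6}.
E[T | T > 4] = (5 + 6) / 2 = 11/2.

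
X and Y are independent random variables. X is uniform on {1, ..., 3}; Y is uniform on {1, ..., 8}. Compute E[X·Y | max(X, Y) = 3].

27/5

Outcomes with max(X, Y) = 3: (1,3), (2,3), (3,1), (3,2), (3,3), each with probability 1/24.
E[X·Y | max(X, Y) = 3] = (3 + 6 + 3 + 6 + 9) / 5 = 27/5.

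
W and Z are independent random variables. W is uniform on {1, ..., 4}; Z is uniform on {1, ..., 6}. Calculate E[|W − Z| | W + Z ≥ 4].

P(W + Z ≥ 4) = 7/8.
Summing |W−Z|·P(x,y) over outcomes with W + Z ≥ 4 gives 7/4.
E[|W − Z| | W + Z ≥ 4] = (7/4) / (7/8) = 2.

2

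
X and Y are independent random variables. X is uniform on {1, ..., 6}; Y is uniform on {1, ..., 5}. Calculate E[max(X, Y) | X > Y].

14/3

P(X > Y) = 1/2.
Summing max(X,Y)·P(x,y) over outcomes with X > Y gives 7/3.
E[max(X, Y) | X > Y] = (7/3) / (1/2) = 14/3.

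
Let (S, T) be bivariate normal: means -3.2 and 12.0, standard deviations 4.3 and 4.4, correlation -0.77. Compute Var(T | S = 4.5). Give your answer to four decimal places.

7.8815

Var(T | S=x) = (1 − ρ²)·σ_T².
Var(T | S=4.5) = (4.4)²·(1 − (-0.77)²) = 19.36·0.4071 = 7.8815.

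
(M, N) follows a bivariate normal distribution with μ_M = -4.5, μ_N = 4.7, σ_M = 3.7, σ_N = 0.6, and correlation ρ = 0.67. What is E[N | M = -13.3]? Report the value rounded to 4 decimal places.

3.7439

The regression of N on M has slope ρ·σ_N/σ_M and passes through (μ_M, μ_N).
E[N | M=-13.3] = 4.7 + (0.67)·(0.6/3.7)·(-13.3 − (-4.5)) = 4.7 + (0.10865)·(-8.8) = 3.7439.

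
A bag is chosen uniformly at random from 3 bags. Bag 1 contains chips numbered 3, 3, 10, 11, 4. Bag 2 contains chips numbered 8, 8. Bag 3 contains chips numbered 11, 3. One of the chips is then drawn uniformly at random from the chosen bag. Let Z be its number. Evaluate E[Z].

E[Z | bag 1] = (3+3+10+11+4)/5 = 31/5.
E[Z | bag 2] = (8+8)/2 = 8.
E[Z | bag 3] = (11+3)/2 = 7.
E[Z] = (1/3)·(31/5) + (1/3)·(8) + (1/3)·(7) = 106/15.

106/15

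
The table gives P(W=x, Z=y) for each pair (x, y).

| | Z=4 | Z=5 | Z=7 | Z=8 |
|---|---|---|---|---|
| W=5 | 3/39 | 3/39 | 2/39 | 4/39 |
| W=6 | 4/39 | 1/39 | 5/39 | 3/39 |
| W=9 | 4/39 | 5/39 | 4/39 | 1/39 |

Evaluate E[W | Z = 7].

P(Z = 7) = 11/39.
Summing W·P(W=x,Z=y) over the conditioning event gives 76/39.
E[W | Z = 7] = (76/39) / (11/39) = 76/11.

76/11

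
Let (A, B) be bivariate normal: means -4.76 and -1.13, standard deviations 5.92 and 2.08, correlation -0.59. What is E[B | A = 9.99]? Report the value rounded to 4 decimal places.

For a bivariate normal, E[B | A=x] = μ_B + ρ·(σ_B/σ_A)·(x − μ_A).
E[B | A=9.99] = -1.13 + (-0.59)·(2.08/5.92)·(9.99 − (-4.76)) = -1.13 + (-0.207297)·(14.75) = -4.1876.

-4.1876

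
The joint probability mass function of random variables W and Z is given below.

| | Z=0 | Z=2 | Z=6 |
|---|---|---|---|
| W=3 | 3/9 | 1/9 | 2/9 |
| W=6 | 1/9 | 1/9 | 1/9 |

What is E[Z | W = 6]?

P(W = 6) = 1/3.
Σ Z·P over the event = 0·(1/9) + 2·(1/9) + 6·(1/9) = 8/9.
E[Z | W = 6] = (8/9) / (1/3) = 8/3.

8/3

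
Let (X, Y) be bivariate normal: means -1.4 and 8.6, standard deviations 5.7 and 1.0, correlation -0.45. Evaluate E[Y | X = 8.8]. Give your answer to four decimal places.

For a bivariate normal, E[Y | X=x] = μ_Y + ρ·(σ_Y/σ_X)·(x − μ_X).
E[Y | X=8.8] = 8.6 + (-0.45)·(1.0/5.7)·(8.8 − (-1.4)) = 8.6 + (-0.078947)·(10.2) = 7.7947.

7.7947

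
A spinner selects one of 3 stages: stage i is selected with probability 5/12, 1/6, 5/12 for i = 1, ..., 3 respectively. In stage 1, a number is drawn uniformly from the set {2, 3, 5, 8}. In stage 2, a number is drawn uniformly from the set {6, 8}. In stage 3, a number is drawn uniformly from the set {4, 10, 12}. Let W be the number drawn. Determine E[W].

479/72

E[W | stage 1] = (2+3+5+8)/4 = 9/2.
E[W | stage 2] = (6+8)/2 = 7.
E[W | stage 3] = (4+10+12)/3 = 26/3.
E[W] = (5/12)·(9/2) + (1/6)·(7) + (5/12)·(26/3) = 479/72.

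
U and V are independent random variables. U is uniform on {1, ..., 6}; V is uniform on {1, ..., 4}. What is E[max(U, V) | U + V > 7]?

16/3

Outcomes with U + V > 7: (4,4), (5,3), (5,4), (6,2), (6,3), (6,4), each with probability 1/24.
E[max(U, V) | U + V > 7] = (4 + 5 + 5 + 6 + 6 + 6) / 6 = 16/3.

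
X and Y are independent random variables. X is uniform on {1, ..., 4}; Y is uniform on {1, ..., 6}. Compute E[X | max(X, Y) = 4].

Outcomes with max(X, Y) = 4: (1,4), (2,4), (3,4), (4,1), (4,2), (4,3), (4,4), each with probability 1/24.
E[X | max(X, Y) = 4] = (1 + 2 + 3 + 4 + 4 + 4 + 4) / 7 = 22/7.

22/7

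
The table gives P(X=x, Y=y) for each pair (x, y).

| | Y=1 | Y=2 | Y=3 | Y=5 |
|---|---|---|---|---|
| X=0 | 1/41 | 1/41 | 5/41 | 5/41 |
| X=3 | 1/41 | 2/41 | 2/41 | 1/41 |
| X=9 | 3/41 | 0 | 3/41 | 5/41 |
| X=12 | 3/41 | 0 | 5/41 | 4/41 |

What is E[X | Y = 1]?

P(Y = 1) = 8/41.
Σ X·P over the event = 0·(1/41) + 3·(1/41) + 9·(3/41) + 12·(3/41) = 66/41.
E[X | Y = 1] = (66/41) / (8/41) = 33/4.

33/4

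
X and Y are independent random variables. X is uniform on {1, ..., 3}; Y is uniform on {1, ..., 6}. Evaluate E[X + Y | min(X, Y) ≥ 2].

13/2

Outcomes with min(X, Y) ≥ 2: (2,2), (2,3), (2,4), (2,5), (2,6), (3,2), (3,3), (3,4), (3,5), (3,6), each with probability 1/18.
E[X + Y | min(X, Y) ≥ 2] = (4 + 5 + 6 + 7 + 8 + 5 + 6 + 7 + 8 + 9) / 10 = 13/2.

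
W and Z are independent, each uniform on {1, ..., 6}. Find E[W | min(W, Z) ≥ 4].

5

Outcomes with min(W, Z) ≥ 4: (4,4), (4,5), (4,6), (5,4), (5,5), (5,6), (6,4), (6,5), (6,6), each with probability 1/36.
E[W | min(W, Z) ≥ 4] = (4 + 4 + 4 + 5 + 5 + 5 + 6 + 6 + 6) / 9 = 5.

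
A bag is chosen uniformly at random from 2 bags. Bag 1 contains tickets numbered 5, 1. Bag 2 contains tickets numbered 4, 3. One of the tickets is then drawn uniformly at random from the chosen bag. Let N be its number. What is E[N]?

13/4

E[N | bag 1] = (5+1)/2 = 3.
E[N | bag 2] = (4+3)/2 = 7/2.
E[N] = (1/2)·(3) + (1/2)·(7/2) = 13/4.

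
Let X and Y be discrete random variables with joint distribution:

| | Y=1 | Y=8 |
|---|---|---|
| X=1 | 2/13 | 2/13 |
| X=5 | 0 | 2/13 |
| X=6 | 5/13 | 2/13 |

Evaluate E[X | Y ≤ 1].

32/7

P(Y ≤ 1) = 7/13.
Σ X·P over the event = 1·(2/13) + 6·(5/13) = 32/13.
E[X | Y ≤ 1] = (32/13) / (7/13) = 32/7.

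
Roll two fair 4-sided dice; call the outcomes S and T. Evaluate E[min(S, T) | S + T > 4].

23/10

Outcomes with S + T > 4: (1,4), (2,3), (2,4), (3,2), (3,3), (3,4), (4,1), (4,2), (4,3), (4,4), each with probability 1/16.
E[min(S, T) | S + T > 4] = (1 + 2 + 2 + 2 + 3 + 3 + 1 + 2 + 3 + 4) / 10 = 23/10.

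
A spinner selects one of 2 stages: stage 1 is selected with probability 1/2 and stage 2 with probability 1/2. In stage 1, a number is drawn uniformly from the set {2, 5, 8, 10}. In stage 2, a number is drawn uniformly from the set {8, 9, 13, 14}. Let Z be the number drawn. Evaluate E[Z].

E[Z | stage 1] = (2+5+8+10)/4 = 25/4.
E[Z | stage 2] = (8+9+13+14)/4 = 11.
E[Z] = (1/2)·(25/4) + (1/2)·(11) = 69/8.

69/8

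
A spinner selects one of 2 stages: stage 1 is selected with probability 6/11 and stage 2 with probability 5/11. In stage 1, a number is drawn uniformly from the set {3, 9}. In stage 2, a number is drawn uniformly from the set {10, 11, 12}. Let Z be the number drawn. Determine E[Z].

91/11

E[Z | stage 1] = (3+9)/2 = 6.
E[Z | stage 2] = (10+11+12)/3 = 11.
By the law of total expectation,
E[Z] = (6/11)·(6) + (5/11)·(11) = 91/11.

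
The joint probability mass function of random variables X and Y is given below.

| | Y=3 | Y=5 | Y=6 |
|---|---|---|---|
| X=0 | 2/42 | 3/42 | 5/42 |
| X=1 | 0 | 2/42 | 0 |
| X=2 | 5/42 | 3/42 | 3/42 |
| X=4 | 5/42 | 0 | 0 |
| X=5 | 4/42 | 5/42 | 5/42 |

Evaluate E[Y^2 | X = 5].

P(X = 5) = 1/3.
Σ Y^2·P over the event = 9·(4/42) + 25·(5/42) + 36·(5/42) = 341/42.
E[Y^2 | X = 5] = (341/42) / (1/3) = 341/14.

341/14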